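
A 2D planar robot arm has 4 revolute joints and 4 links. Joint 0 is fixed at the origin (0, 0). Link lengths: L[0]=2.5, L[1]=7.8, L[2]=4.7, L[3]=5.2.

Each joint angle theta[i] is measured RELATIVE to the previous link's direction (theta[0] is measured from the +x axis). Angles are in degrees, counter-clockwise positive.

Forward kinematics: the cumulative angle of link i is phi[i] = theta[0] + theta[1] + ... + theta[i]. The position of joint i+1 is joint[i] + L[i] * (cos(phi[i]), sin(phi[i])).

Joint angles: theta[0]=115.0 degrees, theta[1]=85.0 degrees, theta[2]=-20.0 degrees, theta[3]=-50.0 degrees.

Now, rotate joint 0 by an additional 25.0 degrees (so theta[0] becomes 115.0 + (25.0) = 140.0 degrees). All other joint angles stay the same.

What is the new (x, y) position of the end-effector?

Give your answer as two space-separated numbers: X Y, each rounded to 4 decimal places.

joint[0] = (0.0000, 0.0000)  (base)
link 0: phi[0] = 140 = 140 deg
  cos(140 deg) = -0.7660, sin(140 deg) = 0.6428
  joint[1] = (0.0000, 0.0000) + 2.5 * (-0.7660, 0.6428) = (0.0000 + -1.9151, 0.0000 + 1.6070) = (-1.9151, 1.6070)
link 1: phi[1] = 140 + 85 = 225 deg
  cos(225 deg) = -0.7071, sin(225 deg) = -0.7071
  joint[2] = (-1.9151, 1.6070) + 7.8 * (-0.7071, -0.7071) = (-1.9151 + -5.5154, 1.6070 + -5.5154) = (-7.4305, -3.9085)
link 2: phi[2] = 140 + 85 + -20 = 205 deg
  cos(205 deg) = -0.9063, sin(205 deg) = -0.4226
  joint[3] = (-7.4305, -3.9085) + 4.7 * (-0.9063, -0.4226) = (-7.4305 + -4.2596, -3.9085 + -1.9863) = (-11.6902, -5.8948)
link 3: phi[3] = 140 + 85 + -20 + -50 = 155 deg
  cos(155 deg) = -0.9063, sin(155 deg) = 0.4226
  joint[4] = (-11.6902, -5.8948) + 5.2 * (-0.9063, 0.4226) = (-11.6902 + -4.7128, -5.8948 + 2.1976) = (-16.4030, -3.6972)
End effector: (-16.4030, -3.6972)

Answer: -16.4030 -3.6972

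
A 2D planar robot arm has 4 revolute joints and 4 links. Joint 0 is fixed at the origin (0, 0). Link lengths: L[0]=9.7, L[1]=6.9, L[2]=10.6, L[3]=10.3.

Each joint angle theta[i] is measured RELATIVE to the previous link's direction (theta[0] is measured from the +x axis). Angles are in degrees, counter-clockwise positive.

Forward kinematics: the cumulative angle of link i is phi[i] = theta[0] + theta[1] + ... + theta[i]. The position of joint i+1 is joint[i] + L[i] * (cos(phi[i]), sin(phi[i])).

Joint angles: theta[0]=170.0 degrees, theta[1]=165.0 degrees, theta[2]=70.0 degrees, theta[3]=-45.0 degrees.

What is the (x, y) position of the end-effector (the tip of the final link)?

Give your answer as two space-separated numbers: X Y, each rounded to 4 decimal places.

joint[0] = (0.0000, 0.0000)  (base)
link 0: phi[0] = 170 = 170 deg
  cos(170 deg) = -0.9848, sin(170 deg) = 0.1736
  joint[1] = (0.0000, 0.0000) + 9.7 * (-0.9848, 0.1736) = (0.0000 + -9.5526, 0.0000 + 1.6844) = (-9.5526, 1.6844)
link 1: phi[1] = 170 + 165 = 335 deg
  cos(335 deg) = 0.9063, sin(335 deg) = -0.4226
  joint[2] = (-9.5526, 1.6844) + 6.9 * (0.9063, -0.4226) = (-9.5526 + 6.2535, 1.6844 + -2.9161) = (-3.2991, -1.2317)
link 2: phi[2] = 170 + 165 + 70 = 405 deg
  cos(405 deg) = 0.7071, sin(405 deg) = 0.7071
  joint[3] = (-3.2991, -1.2317) + 10.6 * (0.7071, 0.7071) = (-3.2991 + 7.4953, -1.2317 + 7.4953) = (4.1962, 6.2637)
link 3: phi[3] = 170 + 165 + 70 + -45 = 360 deg
  cos(360 deg) = 1.0000, sin(360 deg) = -0.0000
  joint[4] = (4.1962, 6.2637) + 10.3 * (1.0000, -0.0000) = (4.1962 + 10.3000, 6.2637 + -0.0000) = (14.4962, 6.2637)
End effector: (14.4962, 6.2637)

Answer: 14.4962 6.2637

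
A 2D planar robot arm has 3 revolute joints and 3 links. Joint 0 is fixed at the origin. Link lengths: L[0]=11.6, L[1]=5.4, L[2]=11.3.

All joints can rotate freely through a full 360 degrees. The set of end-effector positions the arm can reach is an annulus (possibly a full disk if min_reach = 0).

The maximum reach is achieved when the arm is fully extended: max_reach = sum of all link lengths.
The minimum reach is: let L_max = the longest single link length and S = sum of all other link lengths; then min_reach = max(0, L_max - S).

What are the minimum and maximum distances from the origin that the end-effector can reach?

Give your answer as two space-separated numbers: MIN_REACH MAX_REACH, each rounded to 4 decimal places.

Link lengths: [11.6, 5.4, 11.3]
max_reach = 11.6 + 5.4 + 11.3 = 28.3
L_max = max([11.6, 5.4, 11.3]) = 11.6
S (sum of others) = 28.3 - 11.6 = 16.7
min_reach = max(0, 11.6 - 16.7) = max(0, -5.1) = 0

Answer: 0.0000 28.3000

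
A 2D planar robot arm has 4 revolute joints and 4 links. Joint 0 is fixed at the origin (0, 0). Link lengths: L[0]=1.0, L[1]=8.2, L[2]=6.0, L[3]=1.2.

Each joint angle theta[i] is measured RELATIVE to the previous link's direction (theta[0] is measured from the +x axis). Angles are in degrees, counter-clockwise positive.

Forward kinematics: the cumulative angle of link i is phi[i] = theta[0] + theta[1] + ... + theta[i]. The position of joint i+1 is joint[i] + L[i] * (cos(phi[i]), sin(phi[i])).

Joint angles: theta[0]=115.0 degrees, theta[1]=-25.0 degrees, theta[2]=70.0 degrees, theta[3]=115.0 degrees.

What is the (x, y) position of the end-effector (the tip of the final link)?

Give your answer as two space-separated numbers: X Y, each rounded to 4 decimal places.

Answer: -5.9562 9.9630

Derivation:
joint[0] = (0.0000, 0.0000)  (base)
link 0: phi[0] = 115 = 115 deg
  cos(115 deg) = -0.4226, sin(115 deg) = 0.9063
  joint[1] = (0.0000, 0.0000) + 1 * (-0.4226, 0.9063) = (0.0000 + -0.4226, 0.0000 + 0.9063) = (-0.4226, 0.9063)
link 1: phi[1] = 115 + -25 = 90 deg
  cos(90 deg) = 0.0000, sin(90 deg) = 1.0000
  joint[2] = (-0.4226, 0.9063) + 8.2 * (0.0000, 1.0000) = (-0.4226 + 0.0000, 0.9063 + 8.2000) = (-0.4226, 9.1063)
link 2: phi[2] = 115 + -25 + 70 = 160 deg
  cos(160 deg) = -0.9397, sin(160 deg) = 0.3420
  joint[3] = (-0.4226, 9.1063) + 6 * (-0.9397, 0.3420) = (-0.4226 + -5.6382, 9.1063 + 2.0521) = (-6.0608, 11.1584)
link 3: phi[3] = 115 + -25 + 70 + 115 = 275 deg
  cos(275 deg) = 0.0872, sin(275 deg) = -0.9962
  joint[4] = (-6.0608, 11.1584) + 1.2 * (0.0872, -0.9962) = (-6.0608 + 0.1046, 11.1584 + -1.1954) = (-5.9562, 9.9630)
End effector: (-5.9562, 9.9630)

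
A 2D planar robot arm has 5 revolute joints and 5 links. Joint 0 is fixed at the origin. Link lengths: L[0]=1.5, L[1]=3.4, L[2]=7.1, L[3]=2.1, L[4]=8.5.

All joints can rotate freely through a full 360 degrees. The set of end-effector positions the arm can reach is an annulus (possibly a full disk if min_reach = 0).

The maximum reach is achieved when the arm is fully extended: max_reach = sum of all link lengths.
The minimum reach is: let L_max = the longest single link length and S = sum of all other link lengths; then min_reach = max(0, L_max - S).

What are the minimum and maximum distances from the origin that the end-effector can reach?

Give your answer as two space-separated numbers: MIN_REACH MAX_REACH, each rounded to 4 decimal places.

Answer: 0.0000 22.6000

Derivation:
Link lengths: [1.5, 3.4, 7.1, 2.1, 8.5]
max_reach = 1.5 + 3.4 + 7.1 + 2.1 + 8.5 = 22.6
L_max = max([1.5, 3.4, 7.1, 2.1, 8.5]) = 8.5
S (sum of others) = 22.6 - 8.5 = 14.1
min_reach = max(0, 8.5 - 14.1) = max(0, -5.6) = 0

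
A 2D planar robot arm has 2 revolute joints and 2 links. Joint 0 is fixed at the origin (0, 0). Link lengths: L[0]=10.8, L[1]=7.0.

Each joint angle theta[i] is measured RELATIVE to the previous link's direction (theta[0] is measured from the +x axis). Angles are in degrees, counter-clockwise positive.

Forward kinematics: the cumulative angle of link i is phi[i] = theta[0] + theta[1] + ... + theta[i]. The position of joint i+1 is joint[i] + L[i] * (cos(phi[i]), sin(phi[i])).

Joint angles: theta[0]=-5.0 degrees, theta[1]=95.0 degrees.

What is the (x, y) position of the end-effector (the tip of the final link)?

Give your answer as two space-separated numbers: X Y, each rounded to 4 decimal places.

joint[0] = (0.0000, 0.0000)  (base)
link 0: phi[0] = -5 = -5 deg
  cos(-5 deg) = 0.9962, sin(-5 deg) = -0.0872
  joint[1] = (0.0000, 0.0000) + 10.8 * (0.9962, -0.0872) = (0.0000 + 10.7589, 0.0000 + -0.9413) = (10.7589, -0.9413)
link 1: phi[1] = -5 + 95 = 90 deg
  cos(90 deg) = 0.0000, sin(90 deg) = 1.0000
  joint[2] = (10.7589, -0.9413) + 7 * (0.0000, 1.0000) = (10.7589 + 0.0000, -0.9413 + 7.0000) = (10.7589, 6.0587)
End effector: (10.7589, 6.0587)

Answer: 10.7589 6.0587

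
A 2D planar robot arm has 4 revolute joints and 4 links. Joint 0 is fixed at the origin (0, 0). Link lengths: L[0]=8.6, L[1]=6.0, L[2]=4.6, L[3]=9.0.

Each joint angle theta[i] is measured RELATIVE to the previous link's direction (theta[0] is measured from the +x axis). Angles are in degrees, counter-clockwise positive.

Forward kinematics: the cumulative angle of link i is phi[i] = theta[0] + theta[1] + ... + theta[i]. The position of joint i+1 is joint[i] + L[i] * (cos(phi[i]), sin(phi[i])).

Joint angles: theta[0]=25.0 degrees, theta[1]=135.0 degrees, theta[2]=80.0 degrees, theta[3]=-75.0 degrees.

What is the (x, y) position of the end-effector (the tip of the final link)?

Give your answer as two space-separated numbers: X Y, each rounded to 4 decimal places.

joint[0] = (0.0000, 0.0000)  (base)
link 0: phi[0] = 25 = 25 deg
  cos(25 deg) = 0.9063, sin(25 deg) = 0.4226
  joint[1] = (0.0000, 0.0000) + 8.6 * (0.9063, 0.4226) = (0.0000 + 7.7942, 0.0000 + 3.6345) = (7.7942, 3.6345)
link 1: phi[1] = 25 + 135 = 160 deg
  cos(160 deg) = -0.9397, sin(160 deg) = 0.3420
  joint[2] = (7.7942, 3.6345) + 6 * (-0.9397, 0.3420) = (7.7942 + -5.6382, 3.6345 + 2.0521) = (2.1561, 5.6866)
link 2: phi[2] = 25 + 135 + 80 = 240 deg
  cos(240 deg) = -0.5000, sin(240 deg) = -0.8660
  joint[3] = (2.1561, 5.6866) + 4.6 * (-0.5000, -0.8660) = (2.1561 + -2.3000, 5.6866 + -3.9837) = (-0.1439, 1.7029)
link 3: phi[3] = 25 + 135 + 80 + -75 = 165 deg
  cos(165 deg) = -0.9659, sin(165 deg) = 0.2588
  joint[4] = (-0.1439, 1.7029) + 9 * (-0.9659, 0.2588) = (-0.1439 + -8.6933, 1.7029 + 2.3294) = (-8.8372, 4.0323)
End effector: (-8.8372, 4.0323)

Answer: -8.8372 4.0323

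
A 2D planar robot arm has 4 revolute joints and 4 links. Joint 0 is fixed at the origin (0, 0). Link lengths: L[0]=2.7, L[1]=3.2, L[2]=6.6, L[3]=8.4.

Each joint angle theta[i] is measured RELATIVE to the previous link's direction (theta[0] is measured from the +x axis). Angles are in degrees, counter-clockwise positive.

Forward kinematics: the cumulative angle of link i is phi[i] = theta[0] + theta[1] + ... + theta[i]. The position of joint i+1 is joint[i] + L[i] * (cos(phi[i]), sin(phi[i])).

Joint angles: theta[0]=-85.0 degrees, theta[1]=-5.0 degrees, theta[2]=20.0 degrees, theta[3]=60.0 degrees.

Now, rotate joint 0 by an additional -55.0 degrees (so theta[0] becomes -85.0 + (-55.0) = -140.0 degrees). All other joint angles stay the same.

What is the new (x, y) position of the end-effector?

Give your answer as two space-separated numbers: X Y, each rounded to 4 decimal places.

Answer: -4.9252 -16.5904

Derivation:
joint[0] = (0.0000, 0.0000)  (base)
link 0: phi[0] = -140 = -140 deg
  cos(-140 deg) = -0.7660, sin(-140 deg) = -0.6428
  joint[1] = (0.0000, 0.0000) + 2.7 * (-0.7660, -0.6428) = (0.0000 + -2.0683, 0.0000 + -1.7355) = (-2.0683, -1.7355)
link 1: phi[1] = -140 + -5 = -145 deg
  cos(-145 deg) = -0.8192, sin(-145 deg) = -0.5736
  joint[2] = (-2.0683, -1.7355) + 3.2 * (-0.8192, -0.5736) = (-2.0683 + -2.6213, -1.7355 + -1.8354) = (-4.6896, -3.5710)
link 2: phi[2] = -140 + -5 + 20 = -125 deg
  cos(-125 deg) = -0.5736, sin(-125 deg) = -0.8192
  joint[3] = (-4.6896, -3.5710) + 6.6 * (-0.5736, -0.8192) = (-4.6896 + -3.7856, -3.5710 + -5.4064) = (-8.4752, -8.9774)
link 3: phi[3] = -140 + -5 + 20 + 60 = -65 deg
  cos(-65 deg) = 0.4226, sin(-65 deg) = -0.9063
  joint[4] = (-8.4752, -8.9774) + 8.4 * (0.4226, -0.9063) = (-8.4752 + 3.5500, -8.9774 + -7.6130) = (-4.9252, -16.5904)
End effector: (-4.9252, -16.5904)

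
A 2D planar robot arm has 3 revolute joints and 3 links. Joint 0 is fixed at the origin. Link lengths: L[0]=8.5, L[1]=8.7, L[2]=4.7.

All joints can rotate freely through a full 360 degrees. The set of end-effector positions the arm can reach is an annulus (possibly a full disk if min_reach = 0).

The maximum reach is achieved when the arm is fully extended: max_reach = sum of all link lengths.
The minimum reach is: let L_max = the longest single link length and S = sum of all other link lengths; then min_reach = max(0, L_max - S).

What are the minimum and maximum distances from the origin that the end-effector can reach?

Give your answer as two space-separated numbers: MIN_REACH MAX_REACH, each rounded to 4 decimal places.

Answer: 0.0000 21.9000

Derivation:
Link lengths: [8.5, 8.7, 4.7]
max_reach = 8.5 + 8.7 + 4.7 = 21.9
L_max = max([8.5, 8.7, 4.7]) = 8.7
S (sum of others) = 21.9 - 8.7 = 13.2
min_reach = max(0, 8.7 - 13.2) = max(0, -4.5) = 0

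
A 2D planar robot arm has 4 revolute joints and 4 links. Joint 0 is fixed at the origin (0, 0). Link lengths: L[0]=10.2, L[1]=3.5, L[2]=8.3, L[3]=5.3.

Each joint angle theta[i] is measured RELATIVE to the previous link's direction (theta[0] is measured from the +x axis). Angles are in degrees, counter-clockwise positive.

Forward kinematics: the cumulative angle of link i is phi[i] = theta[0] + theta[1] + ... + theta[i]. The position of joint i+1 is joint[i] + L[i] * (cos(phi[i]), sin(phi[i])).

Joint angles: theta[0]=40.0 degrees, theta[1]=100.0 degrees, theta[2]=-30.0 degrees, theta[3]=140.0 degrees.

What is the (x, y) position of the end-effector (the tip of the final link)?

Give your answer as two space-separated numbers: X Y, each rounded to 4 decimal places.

Answer: 0.4810 11.6253

Derivation:
joint[0] = (0.0000, 0.0000)  (base)
link 0: phi[0] = 40 = 40 deg
  cos(40 deg) = 0.7660, sin(40 deg) = 0.6428
  joint[1] = (0.0000, 0.0000) + 10.2 * (0.7660, 0.6428) = (0.0000 + 7.8137, 0.0000 + 6.5564) = (7.8137, 6.5564)
link 1: phi[1] = 40 + 100 = 140 deg
  cos(140 deg) = -0.7660, sin(140 deg) = 0.6428
  joint[2] = (7.8137, 6.5564) + 3.5 * (-0.7660, 0.6428) = (7.8137 + -2.6812, 6.5564 + 2.2498) = (5.1325, 8.8062)
link 2: phi[2] = 40 + 100 + -30 = 110 deg
  cos(110 deg) = -0.3420, sin(110 deg) = 0.9397
  joint[3] = (5.1325, 8.8062) + 8.3 * (-0.3420, 0.9397) = (5.1325 + -2.8388, 8.8062 + 7.7994) = (2.2937, 16.6056)
link 3: phi[3] = 40 + 100 + -30 + 140 = 250 deg
  cos(250 deg) = -0.3420, sin(250 deg) = -0.9397
  joint[4] = (2.2937, 16.6056) + 5.3 * (-0.3420, -0.9397) = (2.2937 + -1.8127, 16.6056 + -4.9804) = (0.4810, 11.6253)
End effector: (0.4810, 11.6253)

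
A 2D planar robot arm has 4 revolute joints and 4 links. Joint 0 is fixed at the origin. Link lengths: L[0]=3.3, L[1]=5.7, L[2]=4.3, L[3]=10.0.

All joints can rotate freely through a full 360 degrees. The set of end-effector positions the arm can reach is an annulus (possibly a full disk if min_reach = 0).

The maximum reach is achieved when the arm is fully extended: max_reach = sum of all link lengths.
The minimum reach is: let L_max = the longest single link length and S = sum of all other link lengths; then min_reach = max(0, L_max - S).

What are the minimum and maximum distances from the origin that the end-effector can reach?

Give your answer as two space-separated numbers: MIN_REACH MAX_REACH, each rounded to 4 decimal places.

Link lengths: [3.3, 5.7, 4.3, 10.0]
max_reach = 3.3 + 5.7 + 4.3 + 10 = 23.3
L_max = max([3.3, 5.7, 4.3, 10.0]) = 10
S (sum of others) = 23.3 - 10 = 13.3
min_reach = max(0, 10 - 13.3) = max(0, -3.3) = 0

Answer: 0.0000 23.3000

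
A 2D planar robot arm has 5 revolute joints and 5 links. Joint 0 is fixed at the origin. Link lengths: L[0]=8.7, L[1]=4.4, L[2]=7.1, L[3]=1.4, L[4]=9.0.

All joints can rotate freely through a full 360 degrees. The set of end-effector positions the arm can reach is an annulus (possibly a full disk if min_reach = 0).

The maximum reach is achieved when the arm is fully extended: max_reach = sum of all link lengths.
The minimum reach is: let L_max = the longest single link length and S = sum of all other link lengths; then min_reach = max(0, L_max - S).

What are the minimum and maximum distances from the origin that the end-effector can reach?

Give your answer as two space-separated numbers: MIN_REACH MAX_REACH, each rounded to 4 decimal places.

Answer: 0.0000 30.6000

Derivation:
Link lengths: [8.7, 4.4, 7.1, 1.4, 9.0]
max_reach = 8.7 + 4.4 + 7.1 + 1.4 + 9 = 30.6
L_max = max([8.7, 4.4, 7.1, 1.4, 9.0]) = 9
S (sum of others) = 30.6 - 9 = 21.6
min_reach = max(0, 9 - 21.6) = max(0, -12.6) = 0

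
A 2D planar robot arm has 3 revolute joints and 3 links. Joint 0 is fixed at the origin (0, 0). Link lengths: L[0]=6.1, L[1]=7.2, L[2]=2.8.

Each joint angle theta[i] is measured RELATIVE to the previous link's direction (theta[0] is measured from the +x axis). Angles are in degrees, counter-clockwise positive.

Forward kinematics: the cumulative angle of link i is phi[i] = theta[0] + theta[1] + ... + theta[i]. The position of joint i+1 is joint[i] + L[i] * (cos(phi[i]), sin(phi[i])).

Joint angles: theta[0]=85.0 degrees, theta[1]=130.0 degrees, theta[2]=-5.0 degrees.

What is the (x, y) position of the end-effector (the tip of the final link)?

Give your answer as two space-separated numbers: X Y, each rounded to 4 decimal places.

joint[0] = (0.0000, 0.0000)  (base)
link 0: phi[0] = 85 = 85 deg
  cos(85 deg) = 0.0872, sin(85 deg) = 0.9962
  joint[1] = (0.0000, 0.0000) + 6.1 * (0.0872, 0.9962) = (0.0000 + 0.5317, 0.0000 + 6.0768) = (0.5317, 6.0768)
link 1: phi[1] = 85 + 130 = 215 deg
  cos(215 deg) = -0.8192, sin(215 deg) = -0.5736
  joint[2] = (0.5317, 6.0768) + 7.2 * (-0.8192, -0.5736) = (0.5317 + -5.8979, 6.0768 + -4.1298) = (-5.3662, 1.9470)
link 2: phi[2] = 85 + 130 + -5 = 210 deg
  cos(210 deg) = -0.8660, sin(210 deg) = -0.5000
  joint[3] = (-5.3662, 1.9470) + 2.8 * (-0.8660, -0.5000) = (-5.3662 + -2.4249, 1.9470 + -1.4000) = (-7.7911, 0.5470)
End effector: (-7.7911, 0.5470)

Answer: -7.7911 0.5470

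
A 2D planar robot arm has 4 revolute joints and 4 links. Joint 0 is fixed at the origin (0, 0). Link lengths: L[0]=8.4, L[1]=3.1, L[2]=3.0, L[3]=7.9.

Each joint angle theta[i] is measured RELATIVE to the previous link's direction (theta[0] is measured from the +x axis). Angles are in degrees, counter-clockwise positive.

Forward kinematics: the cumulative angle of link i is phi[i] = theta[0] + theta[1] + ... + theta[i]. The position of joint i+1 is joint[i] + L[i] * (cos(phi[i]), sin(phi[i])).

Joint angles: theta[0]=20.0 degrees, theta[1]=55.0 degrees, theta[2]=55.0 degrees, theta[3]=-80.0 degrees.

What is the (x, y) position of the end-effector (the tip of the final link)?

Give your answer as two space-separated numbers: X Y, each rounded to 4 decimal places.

joint[0] = (0.0000, 0.0000)  (base)
link 0: phi[0] = 20 = 20 deg
  cos(20 deg) = 0.9397, sin(20 deg) = 0.3420
  joint[1] = (0.0000, 0.0000) + 8.4 * (0.9397, 0.3420) = (0.0000 + 7.8934, 0.0000 + 2.8730) = (7.8934, 2.8730)
link 1: phi[1] = 20 + 55 = 75 deg
  cos(75 deg) = 0.2588, sin(75 deg) = 0.9659
  joint[2] = (7.8934, 2.8730) + 3.1 * (0.2588, 0.9659) = (7.8934 + 0.8023, 2.8730 + 2.9944) = (8.6958, 5.8673)
link 2: phi[2] = 20 + 55 + 55 = 130 deg
  cos(130 deg) = -0.6428, sin(130 deg) = 0.7660
  joint[3] = (8.6958, 5.8673) + 3 * (-0.6428, 0.7660) = (8.6958 + -1.9284, 5.8673 + 2.2981) = (6.7674, 8.1655)
link 3: phi[3] = 20 + 55 + 55 + -80 = 50 deg
  cos(50 deg) = 0.6428, sin(50 deg) = 0.7660
  joint[4] = (6.7674, 8.1655) + 7.9 * (0.6428, 0.7660) = (6.7674 + 5.0780, 8.1655 + 6.0518) = (11.8454, 14.2172)
End effector: (11.8454, 14.2172)

Answer: 11.8454 14.2172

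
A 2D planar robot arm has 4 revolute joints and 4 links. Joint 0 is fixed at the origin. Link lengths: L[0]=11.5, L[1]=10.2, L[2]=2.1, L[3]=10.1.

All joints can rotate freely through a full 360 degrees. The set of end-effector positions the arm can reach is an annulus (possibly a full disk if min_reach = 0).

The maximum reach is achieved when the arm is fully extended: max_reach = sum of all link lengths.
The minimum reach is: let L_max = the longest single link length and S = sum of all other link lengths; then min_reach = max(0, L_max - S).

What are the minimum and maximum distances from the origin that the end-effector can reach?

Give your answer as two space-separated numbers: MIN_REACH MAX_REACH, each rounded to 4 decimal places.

Link lengths: [11.5, 10.2, 2.1, 10.1]
max_reach = 11.5 + 10.2 + 2.1 + 10.1 = 33.9
L_max = max([11.5, 10.2, 2.1, 10.1]) = 11.5
S (sum of others) = 33.9 - 11.5 = 22.4
min_reach = max(0, 11.5 - 22.4) = max(0, -10.9) = 0

Answer: 0.0000 33.9000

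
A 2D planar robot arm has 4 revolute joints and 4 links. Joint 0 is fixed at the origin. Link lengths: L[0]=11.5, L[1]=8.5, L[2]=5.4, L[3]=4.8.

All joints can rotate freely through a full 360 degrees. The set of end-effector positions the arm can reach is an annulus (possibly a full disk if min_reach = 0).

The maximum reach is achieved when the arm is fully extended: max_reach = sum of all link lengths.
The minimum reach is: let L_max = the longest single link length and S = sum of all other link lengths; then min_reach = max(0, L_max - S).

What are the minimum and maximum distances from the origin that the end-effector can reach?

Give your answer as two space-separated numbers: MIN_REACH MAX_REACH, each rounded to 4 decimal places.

Answer: 0.0000 30.2000

Derivation:
Link lengths: [11.5, 8.5, 5.4, 4.8]
max_reach = 11.5 + 8.5 + 5.4 + 4.8 = 30.2
L_max = max([11.5, 8.5, 5.4, 4.8]) = 11.5
S (sum of others) = 30.2 - 11.5 = 18.7
min_reach = max(0, 11.5 - 18.7) = max(0, -7.2) = 0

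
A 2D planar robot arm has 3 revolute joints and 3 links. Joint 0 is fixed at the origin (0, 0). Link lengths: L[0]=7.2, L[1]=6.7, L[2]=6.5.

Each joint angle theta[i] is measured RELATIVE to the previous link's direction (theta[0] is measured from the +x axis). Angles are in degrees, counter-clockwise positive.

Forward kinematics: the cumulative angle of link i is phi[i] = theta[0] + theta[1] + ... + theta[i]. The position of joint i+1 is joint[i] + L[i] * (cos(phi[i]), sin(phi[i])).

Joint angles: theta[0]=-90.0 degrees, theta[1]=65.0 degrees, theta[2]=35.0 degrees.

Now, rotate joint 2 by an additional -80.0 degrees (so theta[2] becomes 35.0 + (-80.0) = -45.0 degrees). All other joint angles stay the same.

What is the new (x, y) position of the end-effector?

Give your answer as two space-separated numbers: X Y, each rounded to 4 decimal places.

joint[0] = (0.0000, 0.0000)  (base)
link 0: phi[0] = -90 = -90 deg
  cos(-90 deg) = 0.0000, sin(-90 deg) = -1.0000
  joint[1] = (0.0000, 0.0000) + 7.2 * (0.0000, -1.0000) = (0.0000 + 0.0000, 0.0000 + -7.2000) = (0.0000, -7.2000)
link 1: phi[1] = -90 + 65 = -25 deg
  cos(-25 deg) = 0.9063, sin(-25 deg) = -0.4226
  joint[2] = (0.0000, -7.2000) + 6.7 * (0.9063, -0.4226) = (0.0000 + 6.0723, -7.2000 + -2.8315) = (6.0723, -10.0315)
link 2: phi[2] = -90 + 65 + -45 = -70 deg
  cos(-70 deg) = 0.3420, sin(-70 deg) = -0.9397
  joint[3] = (6.0723, -10.0315) + 6.5 * (0.3420, -0.9397) = (6.0723 + 2.2231, -10.0315 + -6.1080) = (8.2954, -16.1395)
End effector: (8.2954, -16.1395)

Answer: 8.2954 -16.1395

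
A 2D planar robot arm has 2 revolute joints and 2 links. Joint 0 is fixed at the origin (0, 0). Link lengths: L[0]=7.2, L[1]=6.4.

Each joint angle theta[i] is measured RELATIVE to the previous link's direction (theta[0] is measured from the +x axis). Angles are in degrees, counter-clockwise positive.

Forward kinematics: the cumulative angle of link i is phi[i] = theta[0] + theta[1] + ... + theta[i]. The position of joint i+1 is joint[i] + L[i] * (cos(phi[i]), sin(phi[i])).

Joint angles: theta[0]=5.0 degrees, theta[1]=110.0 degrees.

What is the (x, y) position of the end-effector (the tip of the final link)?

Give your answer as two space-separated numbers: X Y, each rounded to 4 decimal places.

Answer: 4.4678 6.4279

Derivation:
joint[0] = (0.0000, 0.0000)  (base)
link 0: phi[0] = 5 = 5 deg
  cos(5 deg) = 0.9962, sin(5 deg) = 0.0872
  joint[1] = (0.0000, 0.0000) + 7.2 * (0.9962, 0.0872) = (0.0000 + 7.1726, 0.0000 + 0.6275) = (7.1726, 0.6275)
link 1: phi[1] = 5 + 110 = 115 deg
  cos(115 deg) = -0.4226, sin(115 deg) = 0.9063
  joint[2] = (7.1726, 0.6275) + 6.4 * (-0.4226, 0.9063) = (7.1726 + -2.7048, 0.6275 + 5.8004) = (4.4678, 6.4279)
End effector: (4.4678, 6.4279)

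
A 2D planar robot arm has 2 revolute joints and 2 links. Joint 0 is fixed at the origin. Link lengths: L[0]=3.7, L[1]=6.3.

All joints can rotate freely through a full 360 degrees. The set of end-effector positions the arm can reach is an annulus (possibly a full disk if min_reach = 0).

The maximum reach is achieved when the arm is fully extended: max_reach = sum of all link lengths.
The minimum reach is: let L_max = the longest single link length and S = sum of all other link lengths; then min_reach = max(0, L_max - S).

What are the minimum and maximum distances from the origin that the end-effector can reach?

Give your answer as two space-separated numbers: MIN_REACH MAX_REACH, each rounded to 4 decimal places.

Link lengths: [3.7, 6.3]
max_reach = 3.7 + 6.3 = 10
L_max = max([3.7, 6.3]) = 6.3
S (sum of others) = 10 - 6.3 = 3.7
min_reach = max(0, 6.3 - 3.7) = max(0, 2.6) = 2.6

Answer: 2.6000 10.0000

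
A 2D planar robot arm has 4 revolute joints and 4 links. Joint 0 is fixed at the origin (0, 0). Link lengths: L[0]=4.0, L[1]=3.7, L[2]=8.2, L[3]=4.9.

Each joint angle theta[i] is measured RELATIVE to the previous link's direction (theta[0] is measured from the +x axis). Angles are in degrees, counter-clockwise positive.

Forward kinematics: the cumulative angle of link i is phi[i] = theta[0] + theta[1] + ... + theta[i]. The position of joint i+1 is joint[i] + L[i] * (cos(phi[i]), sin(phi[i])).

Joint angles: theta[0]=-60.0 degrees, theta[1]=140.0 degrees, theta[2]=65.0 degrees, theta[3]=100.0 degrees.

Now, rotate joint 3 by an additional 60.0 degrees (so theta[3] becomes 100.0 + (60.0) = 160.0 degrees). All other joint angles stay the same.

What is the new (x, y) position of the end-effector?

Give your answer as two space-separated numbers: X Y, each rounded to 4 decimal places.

joint[0] = (0.0000, 0.0000)  (base)
link 0: phi[0] = -60 = -60 deg
  cos(-60 deg) = 0.5000, sin(-60 deg) = -0.8660
  joint[1] = (0.0000, 0.0000) + 4 * (0.5000, -0.8660) = (0.0000 + 2.0000, 0.0000 + -3.4641) = (2.0000, -3.4641)
link 1: phi[1] = -60 + 140 = 80 deg
  cos(80 deg) = 0.1736, sin(80 deg) = 0.9848
  joint[2] = (2.0000, -3.4641) + 3.7 * (0.1736, 0.9848) = (2.0000 + 0.6425, -3.4641 + 3.6438) = (2.6425, 0.1797)
link 2: phi[2] = -60 + 140 + 65 = 145 deg
  cos(145 deg) = -0.8192, sin(145 deg) = 0.5736
  joint[3] = (2.6425, 0.1797) + 8.2 * (-0.8192, 0.5736) = (2.6425 + -6.7170, 0.1797 + 4.7033) = (-4.0745, 4.8830)
link 3: phi[3] = -60 + 140 + 65 + 160 = 305 deg
  cos(305 deg) = 0.5736, sin(305 deg) = -0.8192
  joint[4] = (-4.0745, 4.8830) + 4.9 * (0.5736, -0.8192) = (-4.0745 + 2.8105, 4.8830 + -4.0138) = (-1.2640, 0.8692)
End effector: (-1.2640, 0.8692)

Answer: -1.2640 0.8692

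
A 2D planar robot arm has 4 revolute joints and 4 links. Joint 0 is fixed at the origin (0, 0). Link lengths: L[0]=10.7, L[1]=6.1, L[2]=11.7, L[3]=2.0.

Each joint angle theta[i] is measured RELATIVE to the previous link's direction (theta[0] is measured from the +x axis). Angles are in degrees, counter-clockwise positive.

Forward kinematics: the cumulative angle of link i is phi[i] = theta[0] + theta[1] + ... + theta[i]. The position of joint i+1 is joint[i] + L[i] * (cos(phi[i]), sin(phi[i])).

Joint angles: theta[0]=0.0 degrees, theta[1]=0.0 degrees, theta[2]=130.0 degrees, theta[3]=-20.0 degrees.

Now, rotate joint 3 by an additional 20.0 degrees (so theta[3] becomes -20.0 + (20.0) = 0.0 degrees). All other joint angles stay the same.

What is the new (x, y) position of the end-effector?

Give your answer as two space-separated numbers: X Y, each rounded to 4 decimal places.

Answer: 7.9938 10.4948

Derivation:
joint[0] = (0.0000, 0.0000)  (base)
link 0: phi[0] = 0 = 0 deg
  cos(0 deg) = 1.0000, sin(0 deg) = 0.0000
  joint[1] = (0.0000, 0.0000) + 10.7 * (1.0000, 0.0000) = (0.0000 + 10.7000, 0.0000 + 0.0000) = (10.7000, 0.0000)
link 1: phi[1] = 0 + 0 = 0 deg
  cos(0 deg) = 1.0000, sin(0 deg) = 0.0000
  joint[2] = (10.7000, 0.0000) + 6.1 * (1.0000, 0.0000) = (10.7000 + 6.1000, 0.0000 + 0.0000) = (16.8000, 0.0000)
link 2: phi[2] = 0 + 0 + 130 = 130 deg
  cos(130 deg) = -0.6428, sin(130 deg) = 0.7660
  joint[3] = (16.8000, 0.0000) + 11.7 * (-0.6428, 0.7660) = (16.8000 + -7.5206, 0.0000 + 8.9627) = (9.2794, 8.9627)
link 3: phi[3] = 0 + 0 + 130 + 0 = 130 deg
  cos(130 deg) = -0.6428, sin(130 deg) = 0.7660
  joint[4] = (9.2794, 8.9627) + 2 * (-0.6428, 0.7660) = (9.2794 + -1.2856, 8.9627 + 1.5321) = (7.9938, 10.4948)
End effector: (7.9938, 10.4948)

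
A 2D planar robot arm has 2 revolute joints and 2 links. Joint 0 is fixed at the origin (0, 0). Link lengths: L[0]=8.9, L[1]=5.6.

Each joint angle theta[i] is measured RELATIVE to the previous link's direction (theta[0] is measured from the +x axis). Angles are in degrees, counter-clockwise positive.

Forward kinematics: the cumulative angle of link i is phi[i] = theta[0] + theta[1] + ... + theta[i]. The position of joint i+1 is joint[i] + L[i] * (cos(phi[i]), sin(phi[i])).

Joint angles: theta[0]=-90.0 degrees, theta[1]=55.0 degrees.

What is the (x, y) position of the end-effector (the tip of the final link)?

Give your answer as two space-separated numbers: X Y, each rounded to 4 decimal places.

joint[0] = (0.0000, 0.0000)  (base)
link 0: phi[0] = -90 = -90 deg
  cos(-90 deg) = 0.0000, sin(-90 deg) = -1.0000
  joint[1] = (0.0000, 0.0000) + 8.9 * (0.0000, -1.0000) = (0.0000 + 0.0000, 0.0000 + -8.9000) = (0.0000, -8.9000)
link 1: phi[1] = -90 + 55 = -35 deg
  cos(-35 deg) = 0.8192, sin(-35 deg) = -0.5736
  joint[2] = (0.0000, -8.9000) + 5.6 * (0.8192, -0.5736) = (0.0000 + 4.5873, -8.9000 + -3.2120) = (4.5873, -12.1120)
End effector: (4.5873, -12.1120)

Answer: 4.5873 -12.1120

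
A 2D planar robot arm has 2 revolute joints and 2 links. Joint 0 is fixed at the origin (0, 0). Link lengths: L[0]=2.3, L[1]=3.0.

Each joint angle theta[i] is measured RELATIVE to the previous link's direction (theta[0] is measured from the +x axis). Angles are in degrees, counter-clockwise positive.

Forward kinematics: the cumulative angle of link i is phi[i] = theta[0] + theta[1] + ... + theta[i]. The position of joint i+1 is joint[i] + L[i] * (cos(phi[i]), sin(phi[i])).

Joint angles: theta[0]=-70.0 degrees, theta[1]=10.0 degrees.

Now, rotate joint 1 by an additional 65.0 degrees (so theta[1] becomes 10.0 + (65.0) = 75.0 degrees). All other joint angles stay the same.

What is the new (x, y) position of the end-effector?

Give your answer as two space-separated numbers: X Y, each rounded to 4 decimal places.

Answer: 3.7752 -1.8998

Derivation:
joint[0] = (0.0000, 0.0000)  (base)
link 0: phi[0] = -70 = -70 deg
  cos(-70 deg) = 0.3420, sin(-70 deg) = -0.9397
  joint[1] = (0.0000, 0.0000) + 2.3 * (0.3420, -0.9397) = (0.0000 + 0.7866, 0.0000 + -2.1613) = (0.7866, -2.1613)
link 1: phi[1] = -70 + 75 = 5 deg
  cos(5 deg) = 0.9962, sin(5 deg) = 0.0872
  joint[2] = (0.7866, -2.1613) + 3 * (0.9962, 0.0872) = (0.7866 + 2.9886, -2.1613 + 0.2615) = (3.7752, -1.8998)
End effector: (3.7752, -1.8998)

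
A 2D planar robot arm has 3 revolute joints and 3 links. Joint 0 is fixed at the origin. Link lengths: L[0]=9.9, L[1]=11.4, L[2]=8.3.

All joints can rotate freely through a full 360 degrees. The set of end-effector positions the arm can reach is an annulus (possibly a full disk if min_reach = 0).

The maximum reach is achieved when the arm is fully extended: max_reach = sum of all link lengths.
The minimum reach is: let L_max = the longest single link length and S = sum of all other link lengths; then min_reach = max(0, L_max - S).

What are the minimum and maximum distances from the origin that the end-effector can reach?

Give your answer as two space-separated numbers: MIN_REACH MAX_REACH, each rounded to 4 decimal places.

Answer: 0.0000 29.6000

Derivation:
Link lengths: [9.9, 11.4, 8.3]
max_reach = 9.9 + 11.4 + 8.3 = 29.6
L_max = max([9.9, 11.4, 8.3]) = 11.4
S (sum of others) = 29.6 - 11.4 = 18.2
min_reach = max(0, 11.4 - 18.2) = max(0, -6.8) = 0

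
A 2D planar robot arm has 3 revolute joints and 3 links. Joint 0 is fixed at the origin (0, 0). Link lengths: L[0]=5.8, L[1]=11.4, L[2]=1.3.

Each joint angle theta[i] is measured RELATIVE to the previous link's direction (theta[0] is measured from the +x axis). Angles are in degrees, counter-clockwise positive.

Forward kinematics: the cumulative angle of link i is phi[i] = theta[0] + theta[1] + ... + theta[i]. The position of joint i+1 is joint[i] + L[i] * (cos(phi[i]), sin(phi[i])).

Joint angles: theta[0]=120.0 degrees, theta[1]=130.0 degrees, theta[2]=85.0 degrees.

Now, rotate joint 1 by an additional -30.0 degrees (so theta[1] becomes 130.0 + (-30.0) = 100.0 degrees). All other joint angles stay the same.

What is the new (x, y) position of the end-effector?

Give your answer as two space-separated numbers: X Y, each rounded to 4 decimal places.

joint[0] = (0.0000, 0.0000)  (base)
link 0: phi[0] = 120 = 120 deg
  cos(120 deg) = -0.5000, sin(120 deg) = 0.8660
  joint[1] = (0.0000, 0.0000) + 5.8 * (-0.5000, 0.8660) = (0.0000 + -2.9000, 0.0000 + 5.0229) = (-2.9000, 5.0229)
link 1: phi[1] = 120 + 100 = 220 deg
  cos(220 deg) = -0.7660, sin(220 deg) = -0.6428
  joint[2] = (-2.9000, 5.0229) + 11.4 * (-0.7660, -0.6428) = (-2.9000 + -8.7329, 5.0229 + -7.3278) = (-11.6329, -2.3048)
link 2: phi[2] = 120 + 100 + 85 = 305 deg
  cos(305 deg) = 0.5736, sin(305 deg) = -0.8192
  joint[3] = (-11.6329, -2.3048) + 1.3 * (0.5736, -0.8192) = (-11.6329 + 0.7456, -2.3048 + -1.0649) = (-10.8873, -3.3697)
End effector: (-10.8873, -3.3697)

Answer: -10.8873 -3.3697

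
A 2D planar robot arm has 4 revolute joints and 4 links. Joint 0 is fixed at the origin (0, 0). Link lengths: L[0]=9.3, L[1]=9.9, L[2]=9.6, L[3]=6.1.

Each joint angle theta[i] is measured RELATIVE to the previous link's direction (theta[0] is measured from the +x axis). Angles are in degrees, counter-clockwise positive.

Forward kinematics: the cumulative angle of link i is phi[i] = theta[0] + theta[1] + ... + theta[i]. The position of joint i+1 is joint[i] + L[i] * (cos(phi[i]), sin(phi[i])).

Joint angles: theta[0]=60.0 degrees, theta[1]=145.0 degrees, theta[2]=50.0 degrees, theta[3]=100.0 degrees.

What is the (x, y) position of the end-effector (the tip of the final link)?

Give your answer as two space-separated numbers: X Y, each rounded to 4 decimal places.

Answer: -0.7303 -5.9344

Derivation:
joint[0] = (0.0000, 0.0000)  (base)
link 0: phi[0] = 60 = 60 deg
  cos(60 deg) = 0.5000, sin(60 deg) = 0.8660
  joint[1] = (0.0000, 0.0000) + 9.3 * (0.5000, 0.8660) = (0.0000 + 4.6500, 0.0000 + 8.0540) = (4.6500, 8.0540)
link 1: phi[1] = 60 + 145 = 205 deg
  cos(205 deg) = -0.9063, sin(205 deg) = -0.4226
  joint[2] = (4.6500, 8.0540) + 9.9 * (-0.9063, -0.4226) = (4.6500 + -8.9724, 8.0540 + -4.1839) = (-4.3224, 3.8701)
link 2: phi[2] = 60 + 145 + 50 = 255 deg
  cos(255 deg) = -0.2588, sin(255 deg) = -0.9659
  joint[3] = (-4.3224, 3.8701) + 9.6 * (-0.2588, -0.9659) = (-4.3224 + -2.4847, 3.8701 + -9.2729) = (-6.8071, -5.4028)
link 3: phi[3] = 60 + 145 + 50 + 100 = 355 deg
  cos(355 deg) = 0.9962, sin(355 deg) = -0.0872
  joint[4] = (-6.8071, -5.4028) + 6.1 * (0.9962, -0.0872) = (-6.8071 + 6.0768, -5.4028 + -0.5317) = (-0.7303, -5.9344)
End effector: (-0.7303, -5.9344)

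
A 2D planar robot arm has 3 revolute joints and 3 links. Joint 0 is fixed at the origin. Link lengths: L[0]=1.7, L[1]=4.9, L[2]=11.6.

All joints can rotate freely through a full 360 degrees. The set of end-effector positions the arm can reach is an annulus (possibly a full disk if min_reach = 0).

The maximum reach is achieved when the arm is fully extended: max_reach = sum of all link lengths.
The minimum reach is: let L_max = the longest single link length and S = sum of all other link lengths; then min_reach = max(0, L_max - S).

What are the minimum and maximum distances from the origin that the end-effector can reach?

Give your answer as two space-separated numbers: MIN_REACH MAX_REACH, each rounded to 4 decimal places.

Answer: 5.0000 18.2000

Derivation:
Link lengths: [1.7, 4.9, 11.6]
max_reach = 1.7 + 4.9 + 11.6 = 18.2
L_max = max([1.7, 4.9, 11.6]) = 11.6
S (sum of others) = 18.2 - 11.6 = 6.6
min_reach = max(0, 11.6 - 6.6) = max(0, 5) = 5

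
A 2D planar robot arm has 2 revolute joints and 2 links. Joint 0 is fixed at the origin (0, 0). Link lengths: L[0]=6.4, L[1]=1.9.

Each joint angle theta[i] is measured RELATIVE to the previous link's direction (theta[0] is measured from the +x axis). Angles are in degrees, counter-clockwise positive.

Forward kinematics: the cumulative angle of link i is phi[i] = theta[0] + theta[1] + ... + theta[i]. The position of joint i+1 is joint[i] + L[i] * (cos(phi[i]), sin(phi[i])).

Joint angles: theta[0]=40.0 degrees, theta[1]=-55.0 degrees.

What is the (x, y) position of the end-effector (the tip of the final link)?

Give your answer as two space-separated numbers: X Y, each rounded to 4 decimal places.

joint[0] = (0.0000, 0.0000)  (base)
link 0: phi[0] = 40 = 40 deg
  cos(40 deg) = 0.7660, sin(40 deg) = 0.6428
  joint[1] = (0.0000, 0.0000) + 6.4 * (0.7660, 0.6428) = (0.0000 + 4.9027, 0.0000 + 4.1138) = (4.9027, 4.1138)
link 1: phi[1] = 40 + -55 = -15 deg
  cos(-15 deg) = 0.9659, sin(-15 deg) = -0.2588
  joint[2] = (4.9027, 4.1138) + 1.9 * (0.9659, -0.2588) = (4.9027 + 1.8353, 4.1138 + -0.4918) = (6.7379, 3.6221)
End effector: (6.7379, 3.6221)

Answer: 6.7379 3.6221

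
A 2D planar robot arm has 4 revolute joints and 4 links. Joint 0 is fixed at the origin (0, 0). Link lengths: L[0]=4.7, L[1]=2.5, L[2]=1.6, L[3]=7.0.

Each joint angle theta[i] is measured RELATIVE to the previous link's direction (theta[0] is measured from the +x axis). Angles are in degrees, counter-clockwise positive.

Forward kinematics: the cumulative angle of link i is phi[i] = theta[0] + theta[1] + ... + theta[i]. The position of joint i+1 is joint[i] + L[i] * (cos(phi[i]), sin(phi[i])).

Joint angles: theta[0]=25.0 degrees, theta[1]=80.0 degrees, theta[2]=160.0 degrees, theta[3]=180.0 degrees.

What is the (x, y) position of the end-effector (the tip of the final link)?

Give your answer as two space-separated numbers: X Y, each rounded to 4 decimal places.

joint[0] = (0.0000, 0.0000)  (base)
link 0: phi[0] = 25 = 25 deg
  cos(25 deg) = 0.9063, sin(25 deg) = 0.4226
  joint[1] = (0.0000, 0.0000) + 4.7 * (0.9063, 0.4226) = (0.0000 + 4.2596, 0.0000 + 1.9863) = (4.2596, 1.9863)
link 1: phi[1] = 25 + 80 = 105 deg
  cos(105 deg) = -0.2588, sin(105 deg) = 0.9659
  joint[2] = (4.2596, 1.9863) + 2.5 * (-0.2588, 0.9659) = (4.2596 + -0.6470, 1.9863 + 2.4148) = (3.6126, 4.4011)
link 2: phi[2] = 25 + 80 + 160 = 265 deg
  cos(265 deg) = -0.0872, sin(265 deg) = -0.9962
  joint[3] = (3.6126, 4.4011) + 1.6 * (-0.0872, -0.9962) = (3.6126 + -0.1394, 4.4011 + -1.5939) = (3.4731, 2.8072)
link 3: phi[3] = 25 + 80 + 160 + 180 = 445 deg
  cos(445 deg) = 0.0872, sin(445 deg) = 0.9962
  joint[4] = (3.4731, 2.8072) + 7 * (0.0872, 0.9962) = (3.4731 + 0.6101, 2.8072 + 6.9734) = (4.0832, 9.7806)
End effector: (4.0832, 9.7806)

Answer: 4.0832 9.7806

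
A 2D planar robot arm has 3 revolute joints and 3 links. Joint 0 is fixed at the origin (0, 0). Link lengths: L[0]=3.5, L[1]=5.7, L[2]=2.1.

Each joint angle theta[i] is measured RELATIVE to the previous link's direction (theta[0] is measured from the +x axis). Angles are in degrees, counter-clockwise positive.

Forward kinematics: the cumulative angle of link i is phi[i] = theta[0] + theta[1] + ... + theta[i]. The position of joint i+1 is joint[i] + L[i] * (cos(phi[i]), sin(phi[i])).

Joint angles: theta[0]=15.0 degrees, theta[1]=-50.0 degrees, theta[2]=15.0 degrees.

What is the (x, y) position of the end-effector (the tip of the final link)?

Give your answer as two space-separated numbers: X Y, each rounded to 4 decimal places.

Answer: 10.0233 -3.0818

Derivation:
joint[0] = (0.0000, 0.0000)  (base)
link 0: phi[0] = 15 = 15 deg
  cos(15 deg) = 0.9659, sin(15 deg) = 0.2588
  joint[1] = (0.0000, 0.0000) + 3.5 * (0.9659, 0.2588) = (0.0000 + 3.3807, 0.0000 + 0.9059) = (3.3807, 0.9059)
link 1: phi[1] = 15 + -50 = -35 deg
  cos(-35 deg) = 0.8192, sin(-35 deg) = -0.5736
  joint[2] = (3.3807, 0.9059) + 5.7 * (0.8192, -0.5736) = (3.3807 + 4.6692, 0.9059 + -3.2694) = (8.0499, -2.3635)
link 2: phi[2] = 15 + -50 + 15 = -20 deg
  cos(-20 deg) = 0.9397, sin(-20 deg) = -0.3420
  joint[3] = (8.0499, -2.3635) + 2.1 * (0.9397, -0.3420) = (8.0499 + 1.9734, -2.3635 + -0.7182) = (10.0233, -3.0818)
End effector: (10.0233, -3.0818)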